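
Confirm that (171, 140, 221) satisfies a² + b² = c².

Compute a² + b² = 171² + 140² = 29241 + 19600 = 48841
Compute c² = 221² = 48841
Since 48841 = 48841, confirmed.

Yes, it is a Pythagorean triple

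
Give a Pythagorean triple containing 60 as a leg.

We need the other leg and hypotenuse such that 60² + x² = c².
Take x = 11, c = 61: 60² + 11² = 3600 + 121 = 3721 = 61² ✓
Triple: (11, 60, 61)

(11, 60, 61)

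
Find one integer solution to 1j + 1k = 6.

Step 1: Check solvability.
gcd(1, 1) = 1
Since 1 divides 6, solutions exist.

Step 2: Apply extended Euclidean algorithm to find gcd.
We find integers such that 1*x0 + 1*y0 = 1

Step 3: Scale the particular solution.
Multiply by 6/1 = 6:
j = 0, k = 6

Step 4: Verify.
1*(0) + 1*(6) = 6 = 6 ✓

j = 0, k = 6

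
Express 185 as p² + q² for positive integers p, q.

We need to find integers p, q > 0 such that p² + q² = 185.
Trying p = 4: q² = 185 - 4² = 185 - 16 = 169
q = 13
Check: 4² + 13² = 16 + 169 = 185 ✓

185 = 4² + 13²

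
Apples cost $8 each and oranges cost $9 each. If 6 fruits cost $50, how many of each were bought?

Let a = apples, o = oranges.
a + o = 6
8a + 9o = 50
Substitute o = 6 - a:
8a + 9(6 - a) = 50
(8 - 9)a = 50 - 54
-1a = -4
a = 4, o = 6 - 4 = 2

Apples: 4, Oranges: 2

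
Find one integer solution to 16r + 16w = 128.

Step 1: Check solvability.
gcd(16, 16) = 16
Since 16 divides 128, solutions exist.

Step 2: Apply extended Euclidean algorithm to find gcd.
We find integers such that 16*x0 + 16*y0 = 16

Step 3: Scale the particular solution.
Multiply by 128/16 = 8:
r = 0, w = 8

Step 4: Verify.
16*(0) + 16*(8) = 128 = 128 ✓

r = 0, w = 8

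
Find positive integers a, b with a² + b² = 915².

We need a² + b² = 915² = 837225.
Trying: 621² + 672² = 385641 + 451584 = 837225 ✓

(621, 672, 915)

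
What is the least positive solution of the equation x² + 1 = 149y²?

We need x² = 149y² - 1. Try successive y:
y = 1: x² = 149·1² - 1 = 148, not a perfect square
y = 2: x² = 149·2² - 1 = 595, not a perfect square
y = 3: x² = 149·3² - 1 = 1340, not a perfect square
...
y = 9305: x² = 149·9305² - 1 = 12900870724 = 113582² ✓
Check: 113582² - 149·9305² = 12900870724 - 12900870725 = -1 ✓

x = 113582, y = 9305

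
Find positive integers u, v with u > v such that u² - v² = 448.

Factor: u² - v² = (u+v)(u-v) = 448.
We need two factors of 448 with the same parity.
Use u+v = 224 and u-v = 2 (product 224·2 = 448).
Adding: 2u = 226, so u = 113.
Subtracting: 2v = 222, so v = 111.
Check: 113² - 111² = 12769 - 12321 = 448 ✓

u = 113, v = 111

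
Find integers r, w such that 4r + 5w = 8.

Step 1: Check solvability.
gcd(4, 5) = 1
Since 1 divides 8, solutions exist.

Step 2: Apply extended Euclidean algorithm to find gcd.
We find integers such that 4*x0 + 5*y0 = 1

Step 3: Scale the particular solution.
Multiply by 8/1 = 8:
r = -8, w = 8

Step 4: Verify.
4*(-8) + 5*(8) = 8 = 8 ✓

r = -8, w = 8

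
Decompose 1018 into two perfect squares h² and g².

We need to find integers h, g > 0 such that h² + g² = 1018.
Trying h = 17: g² = 1018 - 17² = 1018 - 289 = 729
g = 27
Check: 17² + 27² = 289 + 729 = 1018 ✓

1018 = 17² + 27²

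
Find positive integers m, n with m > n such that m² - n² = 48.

Factor: m² - n² = (m+n)(m-n) = 48.
We need two factors of 48 with the same parity.
Use m+n = 24 and m-n = 2 (product 24·2 = 48).
Adding: 2m = 26, so m = 13.
Subtracting: 2n = 22, so n = 11.
Check: 13² - 11² = 169 - 121 = 48 ✓

m = 13, n = 11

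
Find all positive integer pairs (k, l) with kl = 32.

The positive divisors of 32 are: 1, 2, 4, 8, 16, 32.
Each divisor d gives the pair (d, 32/d):
(1, 32), (2, 16), (4, 8), (8, 4), (16, 2), (32, 1)

(1, 32), (2, 16), (4, 8), (8, 4), (16, 2), (32, 1)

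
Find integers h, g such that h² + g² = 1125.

We need to find integers h, g > 0 such that h² + g² = 1125.
Trying h = 6: g² = 1125 - 6² = 1125 - 36 = 1089
g = 33
Check: 6² + 33² = 36 + 1089 = 1125 ✓

1125 = 6² + 33²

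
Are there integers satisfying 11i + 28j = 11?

Step 1: Compute gcd(11, 28).
gcd(11, 28) = 1

Step 2: Check divisibility.
Does 1 divide 11? 11 = 1 x 11, so yes.

By the theorem on linear Diophantine equations, 11i + 28j = 11 has integer solutions if and only if gcd(11, 28) divides 11. Since 1 | 11, solutions exist.

Yes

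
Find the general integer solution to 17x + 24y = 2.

Step 1: Compute gcd(17, 24) = 1.
Since 1 divides 2, solutions exist.

Step 2: Find a particular solution using extended Euclidean algorithm.
We get x₀ = -14, y₀ = 10.
Check: 17*-14 + 24*10 = 2 = 2 ✓

Step 3: Write the general solution.
x = -14 + (24/1)t = -14 + 24t
y = 10 - (17/1)t = 10 - 17t
for any integer t.

x = -14 + 24t, y = 10 - 17t for integer t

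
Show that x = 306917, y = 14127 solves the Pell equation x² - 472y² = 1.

Compute x² = 306917² = 94198044889
Compute 472y² = 472·14127² = 472·199572129 = 94198044888
x² - 472y² = 94198044889 - 94198044888 = 1
Since this equals 1, (306917, 14127) is a solution.

Yes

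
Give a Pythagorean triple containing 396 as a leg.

We need the other leg and hypotenuse such that 396² + x² = c².
Take x = 203, c = 445: 396² + 203² = 156816 + 41209 = 198025 = 445² ✓
Triple: (203, 396, 445)

(203, 396, 445)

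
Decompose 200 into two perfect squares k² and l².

We need to find integers k, l > 0 such that k² + l² = 200.
Trying k = 2: l² = 200 - 2² = 200 - 4 = 196
l = 14
Check: 2² + 14² = 4 + 196 = 200 ✓

200 = 2² + 14²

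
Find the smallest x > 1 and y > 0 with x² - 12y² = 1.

We seek the smallest positive integers (x, y) with x² - 12y² = 1, i.e., x² = 12y² + 1.
Try successive y values:
y = 1: x² = 12·1² + 1 = 13, not a perfect square
y = 2: x² = 12·2² + 1 = 49, x = 7 ✓

Verify: 7² - 12·2² = 49 - 48 = 1 ✓

x = 7, y = 2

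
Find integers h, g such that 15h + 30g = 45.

Step 1: Check solvability.
gcd(15, 30) = 15
Since 15 divides 45, solutions exist.

Step 2: Apply extended Euclidean algorithm to find gcd.
We find integers such that 15*x0 + 30*y0 = 15

Step 3: Scale the particular solution.
Multiply by 45/15 = 3:
h = 3, g = 0

Step 4: Verify.
15*(3) + 30*(0) = 45 = 45 ✓

h = 3, g = 0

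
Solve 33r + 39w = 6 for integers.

Step 1: Check solvability.
gcd(33, 39) = 3
Since 3 divides 6, solutions exist.

Step 2: Apply extended Euclidean algorithm to find gcd.
We find integers such that 33*x0 + 39*y0 = 3

Step 3: Scale the particular solution.
Multiply by 6/3 = 2:
r = 12, w = -10

Step 4: Verify.
33*(12) + 39*(-10) = 6 = 6 ✓

r = 12, w = -10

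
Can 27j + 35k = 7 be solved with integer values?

Step 1: Compute gcd(27, 35).
gcd(27, 35) = 1

Step 2: Check divisibility.
Does 1 divide 7? 7 = 1 x 7, so yes.

By the theorem on linear Diophantine equations, 27j + 35k = 7 has integer solutions if and only if gcd(27, 35) divides 7. Since 1 | 7, solutions exist.

Yes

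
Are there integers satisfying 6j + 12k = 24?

Step 1: Compute gcd(6, 12).
gcd(6, 12) = 6

Step 2: Check divisibility.
Does 6 divide 24? 24 = 6 x 4, so yes.

By the theorem on linear Diophantine equations, 6j + 12k = 24 has integer solutions if and only if gcd(6, 12) divides 24. Since 6 | 24, solutions exist.

Yes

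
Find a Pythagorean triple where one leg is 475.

We need the other leg and hypotenuse such that 475² + x² = c².
Take x = 4500, c = 4525: 475² + 4500² = 225625 + 20250000 = 20475625 = 4525² ✓
Triple: (475, 4500, 4525)

(475, 4500, 4525)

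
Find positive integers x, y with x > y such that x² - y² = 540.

Factor: x² - y² = (x+y)(x-y) = 540.
We need two factors of 540 with the same parity.
Use x+y = 270 and x-y = 2 (product 270·2 = 540).
Adding: 2x = 272, so x = 136.
Subtracting: 2y = 268, so y = 134.
Check: 136² - 134² = 18496 - 17956 = 540 ✓

x = 136, y = 134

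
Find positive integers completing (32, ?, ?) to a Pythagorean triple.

We need the other leg and hypotenuse such that 32² + x² = c².
Take x = 255, c = 257: 32² + 255² = 1024 + 65025 = 66049 = 257² ✓
Triple: (255, 32, 257)

(255, 32, 257)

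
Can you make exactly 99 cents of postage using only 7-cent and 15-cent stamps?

We need non-negative x, y with 7x + 15y = 99.
gcd(7, 15) = 1 divides 99, so integer solutions exist.
Search for a non-negative one: x = 12 gives 15y = 99 - 84 = 15, so y = 1.
Check: 7·12 + 15·1 = 99 ✓

Yes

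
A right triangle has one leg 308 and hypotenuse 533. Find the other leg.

a² = c² - b² = 284089 - 94864 = 189225
a = 435

435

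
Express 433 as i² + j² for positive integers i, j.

We need to find integers i, j > 0 such that i² + j² = 433.
Trying i = 12: j² = 433 - 12² = 433 - 144 = 289
j = 17
Check: 12² + 17² = 144 + 289 = 433 ✓

433 = 12² + 17²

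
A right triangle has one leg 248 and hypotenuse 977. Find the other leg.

a² = c² - b² = 954529 - 61504 = 893025
a = 945

945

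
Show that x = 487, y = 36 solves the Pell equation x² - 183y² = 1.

Compute x² = 487² = 237169
Compute 183y² = 183·36² = 183·1296 = 237168
x² - 183y² = 237169 - 237168 = 1
Since this equals 1, (487, 36) is a solution.

Yes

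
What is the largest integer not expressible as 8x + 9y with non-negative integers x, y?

For two coprime denominations a and b, the Frobenius number (largest value not representable as a non-negative combination) is ab - a - b.
Here gcd(8, 9) = 1, so they are coprime.
F(8, 9) = 8·9 - 8 - 9 = 72 - 17 = 55

55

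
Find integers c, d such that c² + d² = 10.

We need to find integers c, d > 0 such that c² + d² = 10.
Trying c = 1: d² = 10 - 1² = 10 - 1 = 9
d = 3
Check: 1² + 3² = 1 + 9 = 10 ✓

10 = 1² + 3²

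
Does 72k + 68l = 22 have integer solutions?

Step 1: Compute gcd(72, 68).
gcd(72, 68) = 4

Step 2: Check divisibility.
Does 4 divide 22? 22 = 4 x 5 + 2, so no.

By the theorem on linear Diophantine equations, 72k + 68l = 22 has integer solutions if and only if gcd(72, 68) divides 22. Since 4 does not divide 22, no solutions exist.

No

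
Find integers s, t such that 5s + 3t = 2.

Step 1: Check solvability.
gcd(5, 3) = 1
Since 1 divides 2, solutions exist.

Step 2: Apply extended Euclidean algorithm to find gcd.
We find integers such that 5*x0 + 3*y0 = 1

Step 3: Scale the particular solution.
Multiply by 2/1 = 2:
s = -2, t = 4

Step 4: Verify.
5*(-2) + 3*(4) = 2 = 2 ✓

s = -2, t = 4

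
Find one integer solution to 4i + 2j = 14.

Step 1: Check solvability.
gcd(4, 2) = 2
Since 2 divides 14, solutions exist.

Step 2: Apply extended Euclidean algorithm to find gcd.
We find integers such that 4*x0 + 2*y0 = 2

Step 3: Scale the particular solution.
Multiply by 14/2 = 7:
i = 0, j = 7

Step 4: Verify.
4*(0) + 2*(7) = 14 = 14 ✓

i = 0, j = 7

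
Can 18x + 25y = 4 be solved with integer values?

Step 1: Compute gcd(18, 25).
gcd(18, 25) = 1

Step 2: Check divisibility.
Does 1 divide 4? 4 = 1 x 4, so yes.

By the theorem on linear Diophantine equations, 18x + 25y = 4 has integer solutions if and only if gcd(18, 25) divides 4. Since 1 | 4, solutions exist.

Yes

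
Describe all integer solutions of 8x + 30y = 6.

Step 1: Compute gcd(8, 30) = 2.
Since 2 divides 6, solutions exist.

Step 2: Find a particular solution using extended Euclidean algorithm.
We get x₀ = 12, y₀ = -3.
Check: 8*12 + 30*-3 = 6 = 6 ✓

Step 3: Write the general solution.
x = 12 + (30/2)t = 12 + 15t
y = -3 - (8/2)t = -3 - 4t
for any integer t.

x = 12 + 15t, y = -3 - 4t for integer t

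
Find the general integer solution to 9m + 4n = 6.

Step 1: Compute gcd(9, 4) = 1.
Since 1 divides 6, solutions exist.

Step 2: Find a particular solution using extended Euclidean algorithm.
We get m₀ = 6, n₀ = -12.
Check: 9*6 + 4*-12 = 6 = 6 ✓

Step 3: Write the general solution.
m = 6 + (4/1)t = 6 + 4t
n = -12 - (9/1)t = -12 - 9t
for any integer t.

m = 6 + 4t, n = -12 - 9t for integer t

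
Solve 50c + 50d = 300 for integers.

Step 1: Check solvability.
gcd(50, 50) = 50
Since 50 divides 300, solutions exist.

Step 2: Apply extended Euclidean algorithm to find gcd.
We find integers such that 50*x0 + 50*y0 = 50

Step 3: Scale the particular solution.
Multiply by 300/50 = 6:
c = 0, d = 6

Step 4: Verify.
50*(0) + 50*(6) = 300 = 300 ✓

c = 0, d = 6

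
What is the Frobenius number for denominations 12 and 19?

For two coprime denominations a and b, the Frobenius number (largest value not representable as a non-negative combination) is ab - a - b.
Here gcd(12, 19) = 1, so they are coprime.
F(12, 19) = 12·19 - 12 - 19 = 228 - 31 = 197

197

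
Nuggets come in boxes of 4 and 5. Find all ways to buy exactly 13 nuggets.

We need non-negative integers (x, y) with 4x + 5y = 13.
For each x in 0..3, check if 13 - 4x is a non-negative multiple of 5.
x = 2: 5y = 5, y = 1 ✓

(2 boxes of 4, 1 boxes of 5)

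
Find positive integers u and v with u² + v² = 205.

We need to find integers u, v > 0 such that u² + v² = 205.
Trying u = 3: v² = 205 - 3² = 205 - 9 = 196
v = 14
Check: 3² + 14² = 9 + 196 = 205 ✓

205 = 3² + 14²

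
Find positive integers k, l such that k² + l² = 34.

Search for k with 34 - k² a perfect square.
k = 3: 34 - 3² = 34 - 9 = 25 = 5² ✓
So k = 3, l = 5.

k = 3, l = 5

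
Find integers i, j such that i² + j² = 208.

We need to find integers i, j > 0 such that i² + j² = 208.
Trying i = 8: j² = 208 - 8² = 208 - 64 = 144
j = 12
Check: 8² + 12² = 64 + 144 = 208 ✓

208 = 8² + 12²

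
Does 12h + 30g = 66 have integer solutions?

Step 1: Compute gcd(12, 30).
gcd(12, 30) = 6

Step 2: Check divisibility.
Does 6 divide 66? 66 = 6 x 11, so yes.

By the theorem on linear Diophantine equations, 12h + 30g = 66 has integer solutions if and only if gcd(12, 30) divides 66. Since 6 | 66, solutions exist.

Yes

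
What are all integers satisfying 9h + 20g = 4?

Step 1: Compute gcd(9, 20) = 1.
Since 1 divides 4, solutions exist.

Step 2: Find a particular solution using extended Euclidean algorithm.
We get h₀ = 36, g₀ = -16.
Check: 9*36 + 20*-16 = 4 = 4 ✓

Step 3: Write the general solution.
h = 36 + (20/1)t = 36 + 20t
g = -16 - (9/1)t = -16 - 9t
for any integer t.

h = 36 + 20t, g = -16 - 9t for integer t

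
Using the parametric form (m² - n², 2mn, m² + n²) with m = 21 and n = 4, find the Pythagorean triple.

a = m² - n² = 21² - 4² = 441 - 16 = 425
b = 2mn = 2·21·4 = 168
c = m² + n² = 441 + 16 = 457
Verify: 425² + 168² = 180625 + 28224 = 208849 = 457² ✓

(425, 168, 457)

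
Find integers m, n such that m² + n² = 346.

We need to find integers m, n > 0 such that m² + n² = 346.
Trying m = 11: n² = 346 - 11² = 346 - 121 = 225
n = 15
Check: 11² + 15² = 121 + 225 = 346 ✓

346 = 11² + 15²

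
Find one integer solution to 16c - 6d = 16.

Step 1: Check solvability.
gcd(16, 6) = 2
Since 2 divides 16, solutions exist.

Step 2: Apply extended Euclidean algorithm to find gcd.
We find integers such that 16*x0 + 6*y0 = 2

Step 3: Scale the particular solution.
Multiply by 16/2 = 8:
c = -8, d = -24

Step 4: Verify.
16*(-8) - 6*(-24) = 16 = 16 ✓

c = -8, d = -24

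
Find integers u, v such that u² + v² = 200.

We need to find integers u, v > 0 such that u² + v² = 200.
Trying u = 2: v² = 200 - 2² = 200 - 4 = 196
v = 14
Check: 2² + 14² = 4 + 196 = 200 ✓

200 = 2² + 14²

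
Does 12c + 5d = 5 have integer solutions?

Step 1: Compute gcd(12, 5).
gcd(12, 5) = 1

Step 2: Check divisibility.
Does 1 divide 5? 5 = 1 x 5, so yes.

By the theorem on linear Diophantine equations, 12c + 5d = 5 has integer solutions if and only if gcd(12, 5) divides 5. Since 1 | 5, solutions exist.

Yes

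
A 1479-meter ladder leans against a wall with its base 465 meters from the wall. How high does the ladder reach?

The ladder, wall, and ground form a right triangle with hypotenuse 1479 and one leg 465.
By the Pythagorean theorem: h² = 1479² - 465² = 2187441 - 216225 = 1971216
h = √1971216 = 1404 meters

1404 meters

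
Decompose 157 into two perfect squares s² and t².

We need to find integers s, t > 0 such that s² + t² = 157.
Trying s = 6: t² = 157 - 6² = 157 - 36 = 121
t = 11
Check: 6² + 11² = 36 + 121 = 157 ✓

157 = 6² + 11²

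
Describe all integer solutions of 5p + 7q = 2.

Step 1: Compute gcd(5, 7) = 1.
Since 1 divides 2, solutions exist.

Step 2: Find a particular solution using extended Euclidean algorithm.
We get p₀ = 6, q₀ = -4.
Check: 5*6 + 7*-4 = 2 = 2 ✓

Step 3: Write the general solution.
p = 6 + (7/1)t = 6 + 7t
q = -4 - (5/1)t = -4 - 5t
for any integer t.

p = 6 + 7t, q = -4 - 5t for integer t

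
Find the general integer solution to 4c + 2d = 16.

Step 1: Compute gcd(4, 2) = 2.
Since 2 divides 16, solutions exist.

Step 2: Find a particular solution using extended Euclidean algorithm.
We get c₀ = 0, d₀ = 8.
Check: 4*0 + 2*8 = 16 = 16 ✓

Step 3: Write the general solution.
c = 0 + (2/2)t = 0 + 1t
d = 8 - (4/2)t = 8 - 2t
for any integer t.

c = 0 + 1t, d = 8 - 2t for integer t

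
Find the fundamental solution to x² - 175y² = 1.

We seek the smallest positive integers (x, y) with x² - 175y² = 1, i.e., x² = 175y² + 1.
Try successive y values:
y = 1: x² = 175·1² + 1 = 176, not a perfect square
y = 2: x² = 175·2² + 1 = 701, not a perfect square
y = 3: x² = 175·3² + 1 = 1576, not a perfect square
... continuing the search (or via continued fractions) ...
y = 153: x² = 175·153² + 1 = 4096576, x = 2024 ✓

Verify: 2024² - 175·153² = 4096576 - 4096575 = 1 ✓

x = 2024, y = 153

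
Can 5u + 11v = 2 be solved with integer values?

Step 1: Compute gcd(5, 11).
gcd(5, 11) = 1

Step 2: Check divisibility.
Does 1 divide 2? 2 = 1 x 2, so yes.

By the theorem on linear Diophantine equations, 5u + 11v = 2 has integer solutions if and only if gcd(5, 11) divides 2. Since 1 | 2, solutions exist.

Yes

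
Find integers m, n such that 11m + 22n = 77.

Step 1: Check solvability.
gcd(11, 22) = 11
Since 11 divides 77, solutions exist.

Step 2: Apply extended Euclidean algorithm to find gcd.
We find integers such that 11*x0 + 22*y0 = 11

Step 3: Scale the particular solution.
Multiply by 77/11 = 7:
m = 7, n = 0

Step 4: Verify.
11*(7) + 22*(0) = 77 = 77 ✓

m = 7, n = 0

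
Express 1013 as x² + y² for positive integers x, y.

We need to find integers x, y > 0 such that x² + y² = 1013.
Trying x = 22: y² = 1013 - 22² = 1013 - 484 = 529
y = 23
Check: 22² + 23² = 484 + 529 = 1013 ✓

1013 = 22² + 23²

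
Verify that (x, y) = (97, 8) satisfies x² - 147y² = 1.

Compute x² = 97² = 9409
Compute 147y² = 147·8² = 147·64 = 9408
x² - 147y² = 9409 - 9408 = 1
Since this equals 1, (97, 8) is a solution.

Yes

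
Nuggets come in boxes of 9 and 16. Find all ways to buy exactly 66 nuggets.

We need non-negative integers (x, y) with 9x + 16y = 66.
For each x in 0..7, check if 66 - 9x is a non-negative multiple of 16.
x = 2: 16y = 48, y = 3 ✓

(2 boxes of 9, 3 boxes of 16)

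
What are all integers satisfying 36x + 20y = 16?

Step 1: Compute gcd(36, 20) = 4.
Since 4 divides 16, solutions exist.

Step 2: Find a particular solution using extended Euclidean algorithm.
We get x₀ = -4, y₀ = 8.
Check: 36*-4 + 20*8 = 16 = 16 ✓

Step 3: Write the general solution.
x = -4 + (20/4)t = -4 + 5t
y = 8 - (36/4)t = 8 - 9t
for any integer t.

x = -4 + 5t, y = 8 - 9t for integer t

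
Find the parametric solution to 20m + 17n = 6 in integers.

Step 1: Compute gcd(20, 17) = 1.
Since 1 divides 6, solutions exist.

Step 2: Find a particular solution using extended Euclidean algorithm.
We get m₀ = 36, n₀ = -42.
Check: 20*36 + 17*-42 = 6 = 6 ✓

Step 3: Write the general solution.
m = 36 + (17/1)t = 36 + 17t
n = -42 - (20/1)t = -42 - 20t
for any integer t.

m = 36 + 17t, n = -42 - 20t for integer t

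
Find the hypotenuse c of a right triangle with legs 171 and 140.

c² = a² + b² = 171² + 140² = 29241 + 19600 = 48841
c = 221

221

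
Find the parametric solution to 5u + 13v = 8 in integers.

Step 1: Compute gcd(5, 13) = 1.
Since 1 divides 8, solutions exist.

Step 2: Find a particular solution using extended Euclidean algorithm.
We get u₀ = -40, v₀ = 16.
Check: 5*-40 + 13*16 = 8 = 8 ✓

Step 3: Write the general solution.
u = -40 + (13/1)t = -40 + 13t
v = 16 - (5/1)t = 16 - 5t
for any integer t.

u = -40 + 13t, v = 16 - 5t for integer t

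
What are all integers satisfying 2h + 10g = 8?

Step 1: Compute gcd(2, 10) = 2.
Since 2 divides 8, solutions exist.

Step 2: Find a particular solution using extended Euclidean algorithm.
We get h₀ = 4, g₀ = 0.
Check: 2*4 + 10*0 = 8 = 8 ✓

Step 3: Write the general solution.
h = 4 + (10/2)t = 4 + 5t
g = 0 - (2/2)t = 0 - 1t
for any integer t.

h = 4 + 5t, g = 0 - 1t for integer t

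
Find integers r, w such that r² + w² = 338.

We need to find integers r, w > 0 such that r² + w² = 338.
Trying r = 7: w² = 338 - 7² = 338 - 49 = 289
w = 17
Check: 7² + 17² = 49 + 289 = 338 ✓

338 = 7² + 17²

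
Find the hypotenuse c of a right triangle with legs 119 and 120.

c² = a² + b² = 119² + 120² = 14161 + 14400 = 28561
c = sqrt(28561) = 169

169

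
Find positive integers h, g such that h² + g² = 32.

Search for h with 32 - h² a perfect square.
h = 4: 32 - 4² = 32 - 16 = 16 = 4² ✓
So h = 4, g = 4.

h = 4, g = 4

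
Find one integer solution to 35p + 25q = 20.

Step 1: Check solvability.
gcd(35, 25) = 5
Since 5 divides 20, solutions exist.

Step 2: Apply extended Euclidean algorithm to find gcd.
We find integers such that 35*x0 + 25*y0 = 5

Step 3: Scale the particular solution.
Multiply by 20/5 = 4:
p = -8, q = 12

Step 4: Verify.
35*(-8) + 25*(12) = 20 = 20 ✓

p = -8, q = 12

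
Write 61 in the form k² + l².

We need to find integers k, l > 0 such that k² + l² = 61.
Trying k = 5: l² = 61 - 5² = 61 - 25 = 36
l = 6
Check: 5² + 6² = 25 + 36 = 61 ✓

61 = 5² + 6²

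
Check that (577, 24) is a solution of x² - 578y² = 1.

Compute x² = 577² = 332929
Compute 578y² = 578·24² = 578·576 = 332928
x² - 578y² = 332929 - 332928 = 1
Since this equals 1, (577, 24) is a solution.

Yes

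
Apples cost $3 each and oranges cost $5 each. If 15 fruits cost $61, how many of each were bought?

Let a = apples, o = oranges.
a + o = 15
3a + 5o = 61
Substitute o = 15 - a:
3a + 5(15 - a) = 61
(3 - 5)a = 61 - 75
-2a = -14
a = 7, o = 15 - 7 = 8

Apples: 7, Oranges: 8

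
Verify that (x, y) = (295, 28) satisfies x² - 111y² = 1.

Compute x² = 295² = 87025
Compute 111y² = 111·28² = 111·784 = 87024
x² - 111y² = 87025 - 87024 = 1
Since this equals 1, (295, 28) is a solution.

Yes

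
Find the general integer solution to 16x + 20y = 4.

Step 1: Compute gcd(16, 20) = 4.
Since 4 divides 4, solutions exist.

Step 2: Find a particular solution using extended Euclidean algorithm.
We get x₀ = -1, y₀ = 1.
Check: 16*-1 + 20*1 = 4 = 4 ✓

Step 3: Write the general solution.
x = -1 + (20/4)t = -1 + 5t
y = 1 - (16/4)t = 1 - 4t
for any integer t.

x = -1 + 5t, y = 1 - 4t for integer t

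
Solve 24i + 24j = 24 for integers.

Step 1: Check solvability.
gcd(24, 24) = 24
Since 24 divides 24, solutions exist.

Step 2: Apply extended Euclidean algorithm to find gcd.
We find integers such that 24*x0 + 24*y0 = 24

Step 3: Scale the particular solution.
Multiply by 24/24 = 1:
i = 0, j = 1

Step 4: Verify.
24*(0) + 24*(1) = 24 = 24 ✓

i = 0, j = 1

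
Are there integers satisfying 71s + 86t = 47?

Step 1: Compute gcd(71, 86).
gcd(71, 86) = 1

Step 2: Check divisibility.
Does 1 divide 47? 47 = 1 x 47, so yes.

By the theorem on linear Diophantine equations, 71s + 86t = 47 has integer solutions if and only if gcd(71, 86) divides 47. Since 1 | 47, solutions exist.

Yes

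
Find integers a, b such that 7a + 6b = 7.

Step 1: Check solvability.
gcd(7, 6) = 1
Since 1 divides 7, solutions exist.

Step 2: Apply extended Euclidean algorithm to find gcd.
We find integers such that 7*x0 + 6*y0 = 1

Step 3: Scale the particular solution.
Multiply by 7/1 = 7:
a = 7, b = -7

Step 4: Verify.
7*(7) + 6*(-7) = 7 = 7 ✓

a = 7, b = -7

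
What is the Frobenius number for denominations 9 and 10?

For two coprime denominations a and b, the Frobenius number (largest value not representable as a non-negative combination) is ab - a - b.
Here gcd(9, 10) = 1, so they are coprime.
F(9, 10) = 9·10 - 9 - 10 = 90 - 19 = 71

71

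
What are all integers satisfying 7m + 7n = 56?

Step 1: Compute gcd(7, 7) = 7.
Since 7 divides 56, solutions exist.

Step 2: Find a particular solution using extended Euclidean algorithm.
We get m₀ = 0, n₀ = 8.
Check: 7*0 + 7*8 = 56 = 56 ✓

Step 3: Write the general solution.
m = 0 + (7/7)t = 0 + 1t
n = 8 - (7/7)t = 8 - 1t
for any integer t.

m = 0 + 1t, n = 8 - 1t for integer t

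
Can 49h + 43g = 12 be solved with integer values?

Step 1: Compute gcd(49, 43).
gcd(49, 43) = 1

Step 2: Check divisibility.
Does 1 divide 12? 12 = 1 x 12, so yes.

By the theorem on linear Diophantine equations, 49h + 43g = 12 has integer solutions if and only if gcd(49, 43) divides 12. Since 1 | 12, solutions exist.

Yes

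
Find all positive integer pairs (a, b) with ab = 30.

The positive divisors of 30 are: 1, 2, 3, 5, 6, 10, 15, 30.
Each divisor d gives the pair (d, 30/d):
(1, 30), (2, 15), (3, 10), (5, 6), (6, 5), (10, 3), (15, 2), (30, 1)

(1, 30), (2, 15), (3, 10), (5, 6), (6, 5), (10, 3), (15, 2), (30, 1)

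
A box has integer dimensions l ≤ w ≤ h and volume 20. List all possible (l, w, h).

Iterate l from 1 to ⌊20^(1/3)⌋. For each l dividing 20, iterate w ≥ l with w dividing 20/l, and set h = 20/(l·w).
Triples found (4): (1×1×20), (1×2×10), (1×4×5), (2×2×5)

(1×1×20), (1×2×10), (1×4×5), (2×2×5)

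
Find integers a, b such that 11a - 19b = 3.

Step 1: Check solvability.
gcd(11, 19) = 1
Since 1 divides 3, solutions exist.

Step 2: Apply extended Euclidean algorithm to find gcd.
We find integers such that 11*x0 + 19*y0 = 1

Step 3: Scale the particular solution.
Multiply by 3/1 = 3:
a = 21, b = 12

Step 4: Verify.
11*(21) - 19*(12) = 3 = 3 ✓

a = 21, b = 12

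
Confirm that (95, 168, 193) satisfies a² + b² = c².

Compute a² + b² = 95² + 168² = 9025 + 28224 = 37249
Compute c² = 193² = 37249
Since 37249 = 37249, confirmed.

Yes, it is a Pythagorean triple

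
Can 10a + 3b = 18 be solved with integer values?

Step 1: Compute gcd(10, 3).
gcd(10, 3) = 1

Step 2: Check divisibility.
Does 1 divide 18? 18 = 1 x 18, so yes.

By the theorem on linear Diophantine equations, 10a + 3b = 18 has integer solutions if and only if gcd(10, 3) divides 18. Since 1 | 18, solutions exist.

Yes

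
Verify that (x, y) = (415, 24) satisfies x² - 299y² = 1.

Compute x² = 415² = 172225
Compute 299y² = 299·24² = 299·576 = 172224
x² - 299y² = 172225 - 172224 = 1
Since this equals 1, (415, 24) is a solution.

Yes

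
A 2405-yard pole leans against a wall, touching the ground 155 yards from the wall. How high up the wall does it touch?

The ladder, wall, and ground form a right triangle with hypotenuse 2405 and one leg 155.
By the Pythagorean theorem: h² = 2405² - 155² = 5784025 - 24025 = 5760000
h = √5760000 = 2400 yards

2400 yards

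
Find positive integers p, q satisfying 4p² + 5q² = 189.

Try small values of p and check whether (189 - 4p²)/5 is a perfect square.
p = 4: 4·4² = 64, so 5q² = 189 - 64 = 125, giving q² = 25, q = 5.
Check: 4·4² + 5·5² = 64 + 125 = 189 ✓

p = 4, q = 5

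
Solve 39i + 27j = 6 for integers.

Step 1: Check solvability.
gcd(39, 27) = 3
Since 3 divides 6, solutions exist.

Step 2: Apply extended Euclidean algorithm to find gcd.
We find integers such that 39*x0 + 27*y0 = 3

Step 3: Scale the particular solution.
Multiply by 6/3 = 2:
i = -4, j = 6

Step 4: Verify.
39*(-4) + 27*(6) = 6 = 6 ✓

i = -4, j = 6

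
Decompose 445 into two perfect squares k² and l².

We need to find integers k, l > 0 such that k² + l² = 445.
Trying k = 2: l² = 445 - 2² = 445 - 4 = 441
l = 21
Check: 2² + 21² = 4 + 441 = 445 ✓

445 = 2² + 21²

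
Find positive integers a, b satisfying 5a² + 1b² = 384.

Try small values of a and check whether (384 - 5a²)/1 is a perfect square.
a = 8: 5·8² = 320, so 1b² = 384 - 320 = 64, giving b² = 64, b = 8.
Check: 5·8² + 1·8² = 320 + 64 = 384 ✓

a = 8, b = 8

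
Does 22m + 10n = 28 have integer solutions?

Step 1: Compute gcd(22, 10).
gcd(22, 10) = 2

Step 2: Check divisibility.
Does 2 divide 28? 28 = 2 x 14, so yes.

By the theorem on linear Diophantine equations, 22m + 10n = 28 has integer solutions if and only if gcd(22, 10) divides 28. Since 2 | 28, solutions exist.

Yes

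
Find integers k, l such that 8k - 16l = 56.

Step 1: Check solvability.
gcd(8, 16) = 8
Since 8 divides 56, solutions exist.

Step 2: Apply extended Euclidean algorithm to find gcd.
We find integers such that 8*x0 + 16*y0 = 8

Step 3: Scale the particular solution.
Multiply by 56/8 = 7:
k = 7, l = 0

Step 4: Verify.
8*(7) - 16*(0) = 56 = 56 ✓

k = 7, l = 0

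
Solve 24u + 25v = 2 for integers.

Step 1: Check solvability.
gcd(24, 25) = 1
Since 1 divides 2, solutions exist.

Step 2: Apply extended Euclidean algorithm to find gcd.
We find integers such that 24*x0 + 25*y0 = 1

Step 3: Scale the particular solution.
Multiply by 2/1 = 2:
u = -2, v = 2

Step 4: Verify.
24*(-2) + 25*(2) = 2 = 2 ✓

u = -2, v = 2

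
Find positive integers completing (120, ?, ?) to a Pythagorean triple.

We need the other leg and hypotenuse such that 120² + x² = c².
Take x = 119, c = 169: 120² + 119² = 14400 + 14161 = 28561 = 169² ✓
Triple: (119, 120, 169)

(119, 120, 169)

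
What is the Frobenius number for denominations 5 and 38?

For two coprime denominations a and b, the Frobenius number (largest value not representable as a non-negative combination) is ab - a - b.
Here gcd(5, 38) = 1, so they are coprime.
F(5, 38) = 5·38 - 5 - 38 = 190 - 43 = 147

147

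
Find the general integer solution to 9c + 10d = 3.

Step 1: Compute gcd(9, 10) = 1.
Since 1 divides 3, solutions exist.

Step 2: Find a particular solution using extended Euclidean algorithm.
We get c₀ = -3, d₀ = 3.
Check: 9*-3 + 10*3 = 3 = 3 ✓

Step 3: Write the general solution.
c = -3 + (10/1)t = -3 + 10t
d = 3 - (9/1)t = 3 - 9t
for any integer t.

c = -3 + 10t, d = 3 - 9t for integer t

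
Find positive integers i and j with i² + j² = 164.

We need to find integers i, j > 0 such that i² + j² = 164.
Trying i = 8: j² = 164 - 8² = 164 - 64 = 100
j = 10
Check: 8² + 10² = 64 + 100 = 164 ✓

164 = 8² + 10²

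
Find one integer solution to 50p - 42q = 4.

Step 1: Check solvability.
gcd(50, 42) = 2
Since 2 divides 4, solutions exist.

Step 2: Apply extended Euclidean algorithm to find gcd.
We find integers such that 50*x0 + 42*y0 = 2

Step 3: Scale the particular solution.
Multiply by 4/2 = 2:
p = -10, q = -12

Step 4: Verify.
50*(-10) - 42*(-12) = 4 = 4 ✓

p = -10, q = -12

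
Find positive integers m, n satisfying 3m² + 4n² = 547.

Try small values of m and check whether (547 - 3m²)/4 is a perfect square.
m = 7: 3·7² = 147, so 4n² = 547 - 147 = 400, giving n² = 100, n = 10.
Check: 3·7² + 4·10² = 147 + 400 = 547 ✓

m = 7, n = 10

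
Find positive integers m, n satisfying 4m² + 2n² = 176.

Try small values of m and check whether (176 - 4m²)/2 is a perfect square.
m = 6: 4·6² = 144, so 2n² = 176 - 144 = 32, giving n² = 16, n = 4.
Check: 4·6² + 2·4² = 144 + 32 = 176 ✓

m = 6, n = 4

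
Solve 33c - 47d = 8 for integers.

Step 1: Check solvability.
gcd(33, 47) = 1
Since 1 divides 8, solutions exist.

Step 2: Apply extended Euclidean algorithm to find gcd.
We find integers such that 33*x0 + 47*y0 = 1

Step 3: Scale the particular solution.
Multiply by 8/1 = 8:
c = 80, d = 56

Step 4: Verify.
33*(80) - 47*(56) = 8 = 8 ✓

c = 80, d = 56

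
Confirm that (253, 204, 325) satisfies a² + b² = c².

Compute a² + b² = 253² + 204² = 64009 + 41616 = 105625
Compute c² = 325² = 105625
Since 105625 = 105625, confirmed.

Yes, it is a Pythagorean triple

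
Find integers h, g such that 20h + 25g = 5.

Step 1: Check solvability.
gcd(20, 25) = 5
Since 5 divides 5, solutions exist.

Step 2: Apply extended Euclidean algorithm to find gcd.
We find integers such that 20*x0 + 25*y0 = 5

Step 3: Scale the particular solution.
Multiply by 5/5 = 1:
h = -1, g = 1

Step 4: Verify.
20*(-1) + 25*(1) = 5 = 5 ✓

h = -1, g = 1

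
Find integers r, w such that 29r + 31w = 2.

Step 1: Check solvability.
gcd(29, 31) = 1
Since 1 divides 2, solutions exist.

Step 2: Apply extended Euclidean algorithm to find gcd.
We find integers such that 29*x0 + 31*y0 = 1

Step 3: Scale the particular solution.
Multiply by 2/1 = 2:
r = 30, w = -28

Step 4: Verify.
29*(30) + 31*(-28) = 2 = 2 ✓

r = 30, w = -28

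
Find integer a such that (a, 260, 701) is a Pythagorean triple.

a² = c² - b² = 701² - 260² = 491401 - 67600 = 423801
a = sqrt(423801) = 651

651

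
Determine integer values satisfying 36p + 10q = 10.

Step 1: Check solvability.
gcd(36, 10) = 2
Since 2 divides 10, solutions exist.

Step 2: Apply extended Euclidean algorithm to find gcd.
We find integers such that 36*x0 + 10*y0 = 2

Step 3: Scale the particular solution.
Multiply by 10/2 = 5:
p = 10, q = -35

Step 4: Verify.
36*(10) + 10*(-35) = 10 = 10 ✓

p = 10, q = -35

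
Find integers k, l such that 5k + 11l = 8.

Step 1: Check solvability.
gcd(5, 11) = 1
Since 1 divides 8, solutions exist.

Step 2: Apply extended Euclidean algorithm to find gcd.
We find integers such that 5*x0 + 11*y0 = 1

Step 3: Scale the particular solution.
Multiply by 8/1 = 8:
k = -16, l = 8

Step 4: Verify.
5*(-16) + 11*(8) = 8 = 8 ✓

k = -16, l = 8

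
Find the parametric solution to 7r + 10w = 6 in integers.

Step 1: Compute gcd(7, 10) = 1.
Since 1 divides 6, solutions exist.

Step 2: Find a particular solution using extended Euclidean algorithm.
We get r₀ = 18, w₀ = -12.
Check: 7*18 + 10*-12 = 6 = 6 ✓

Step 3: Write the general solution.
r = 18 + (10/1)t = 18 + 10t
w = -12 - (7/1)t = -12 - 7t
for any integer t.

r = 18 + 10t, w = -12 - 7t for integer t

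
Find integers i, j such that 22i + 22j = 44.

Step 1: Check solvability.
gcd(22, 22) = 22
Since 22 divides 44, solutions exist.

Step 2: Apply extended Euclidean algorithm to find gcd.
We find integers such that 22*x0 + 22*y0 = 22

Step 3: Scale the particular solution.
Multiply by 44/22 = 2:
i = 0, j = 2

Step 4: Verify.
22*(0) + 22*(2) = 44 = 44 ✓

i = 0, j = 2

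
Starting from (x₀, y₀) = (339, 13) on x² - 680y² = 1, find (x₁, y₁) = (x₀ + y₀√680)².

Solutions to x² - Dy² = 1 are generated by powers of (x₀ + y₀√D).
The next solution satisfies x₁ + y₁√680 = (x₀ + y₀√680)², giving:
x₁ = x₀² + 680y₀² = 339² + 680·13² = 114921 + 114920 = 229841
y₁ = 2x₀y₀ = 2·339·13 = 8814

Verify: 229841² - 680·8814² = 52826885281 - 52826885280 = 1 ✓

x = 229841, y = 8814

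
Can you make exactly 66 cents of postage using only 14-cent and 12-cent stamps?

We need non-negative x, y with 14x + 12y = 66.
gcd(14, 12) = 2 divides 66, so integer solutions exist.
Search for a non-negative one: x = 3 gives 12y = 66 - 42 = 24, so y = 2.
Check: 14·3 + 12·2 = 66 ✓

Yes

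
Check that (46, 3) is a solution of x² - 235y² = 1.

Compute x² = 46² = 2116
Compute 235y² = 235·3² = 235·9 = 2115
x² - 235y² = 2116 - 2115 = 1
Since this equals 1, (46, 3) is a solution.

Yes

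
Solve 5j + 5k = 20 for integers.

Step 1: Check solvability.
gcd(5, 5) = 5
Since 5 divides 20, solutions exist.

Step 2: Apply extended Euclidean algorithm to find gcd.
We find integers such that 5*x0 + 5*y0 = 5

Step 3: Scale the particular solution.
Multiply by 20/5 = 4:
j = 0, k = 4

Step 4: Verify.
5*(0) + 5*(4) = 20 = 20 ✓

j = 0, k = 4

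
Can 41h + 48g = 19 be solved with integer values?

Step 1: Compute gcd(41, 48).
gcd(41, 48) = 1

Step 2: Check divisibility.
Does 1 divide 19? 19 = 1 x 19, so yes.

By the theorem on linear Diophantine equations, 41h + 48g = 19 has integer solutions if and only if gcd(41, 48) divides 19. Since 1 | 19, solutions exist.

Yes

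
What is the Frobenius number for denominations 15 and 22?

For two coprime denominations a and b, the Frobenius number (largest value not representable as a non-negative combination) is ab - a - b.
Here gcd(15, 22) = 1, so they are coprime.
F(15, 22) = 15·22 - 15 - 22 = 330 - 37 = 293

293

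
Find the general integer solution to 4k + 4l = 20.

Step 1: Compute gcd(4, 4) = 4.
Since 4 divides 20, solutions exist.

Step 2: Find a particular solution using extended Euclidean algorithm.
We get k₀ = 0, l₀ = 5.
Check: 4*0 + 4*5 = 20 = 20 ✓

Step 3: Write the general solution.
k = 0 + (4/4)t = 0 + 1t
l = 5 - (4/4)t = 5 - 1t
for any integer t.

k = 0 + 1t, l = 5 - 1t for integer t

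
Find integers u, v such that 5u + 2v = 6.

Step 1: Check solvability.
gcd(5, 2) = 1
Since 1 divides 6, solutions exist.

Step 2: Apply extended Euclidean algorithm to find gcd.
We find integers such that 5*x0 + 2*y0 = 1

Step 3: Scale the particular solution.
Multiply by 6/1 = 6:
u = 6, v = -12

Step 4: Verify.
5*(6) + 2*(-12) = 6 = 6 ✓

u = 6, v = -12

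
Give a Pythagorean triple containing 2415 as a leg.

We need the other leg and hypotenuse such that 2415² + x² = c².
Take x = 1064, c = 2639: 2415² + 1064² = 5832225 + 1132096 = 6964321 = 2639² ✓
Triple: (2415, 1064, 2639)

(2415, 1064, 2639)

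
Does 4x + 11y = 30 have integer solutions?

Step 1: Compute gcd(4, 11).
gcd(4, 11) = 1

Step 2: Check divisibility.
Does 1 divide 30? 30 = 1 x 30, so yes.

By the theorem on linear Diophantine equations, 4x + 11y = 30 has integer solutions if and only if gcd(4, 11) divides 30. Since 1 | 30, solutions exist.

Yes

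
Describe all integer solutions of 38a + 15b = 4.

Step 1: Compute gcd(38, 15) = 1.
Since 1 divides 4, solutions exist.

Step 2: Find a particular solution using extended Euclidean algorithm.
We get a₀ = 8, b₀ = -20.
Check: 38*8 + 15*-20 = 4 = 4 ✓

Step 3: Write the general solution.
a = 8 + (15/1)t = 8 + 15t
b = -20 - (38/1)t = -20 - 38t
for any integer t.

a = 8 + 15t, b = -20 - 38t for integer t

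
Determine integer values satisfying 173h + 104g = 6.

Step 1: Check solvability.
gcd(173, 104) = 1
Since 1 divides 6, solutions exist.

Step 2: Apply extended Euclidean algorithm to find gcd.
We find integers such that 173*x0 + 104*y0 = 1

Step 3: Scale the particular solution.
Multiply by 6/1 = 6:
h = -18, g = 30

Step 4: Verify.
173*(-18) + 104*(30) = 6 = 6 ✓

h = -18, g = 30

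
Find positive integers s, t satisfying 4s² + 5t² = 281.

Try small values of s and check whether (281 - 4s²)/5 is a perfect square.
s = 3: 4·3² = 36, so 5t² = 281 - 36 = 245, giving t² = 49, t = 7.
Check: 4·3² + 5·7² = 36 + 245 = 281 ✓

s = 3, t = 7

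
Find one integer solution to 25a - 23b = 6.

Step 1: Check solvability.
gcd(25, 23) = 1
Since 1 divides 6, solutions exist.

Step 2: Apply extended Euclidean algorithm to find gcd.
We find integers such that 25*x0 + 23*y0 = 1

Step 3: Scale the particular solution.
Multiply by 6/1 = 6:
a = -66, b = -72

Step 4: Verify.
25*(-66) - 23*(-72) = 6 = 6 ✓

a = -66, b = -72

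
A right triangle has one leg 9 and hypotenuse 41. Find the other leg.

b² = c² - a² = 1681 - 81 = 1600
b = 40

40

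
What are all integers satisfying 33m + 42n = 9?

Step 1: Compute gcd(33, 42) = 3.
Since 3 divides 9, solutions exist.

Step 2: Find a particular solution using extended Euclidean algorithm.
We get m₀ = -15, n₀ = 12.
Check: 33*-15 + 42*12 = 9 = 9 ✓

Step 3: Write the general solution.
m = -15 + (42/3)t = -15 + 14t
n = 12 - (33/3)t = 12 - 11t
for any integer t.

m = -15 + 14t, n = 12 - 11t for integer t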